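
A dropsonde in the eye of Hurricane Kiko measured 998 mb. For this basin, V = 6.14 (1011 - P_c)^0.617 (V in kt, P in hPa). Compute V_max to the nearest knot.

ΔP = 1011 − 998 = 13 mb.
13^0.617 ≈ 4.867.
V ≈ 6.14 × 4.867 ≈ 29.9 kt.

30 kt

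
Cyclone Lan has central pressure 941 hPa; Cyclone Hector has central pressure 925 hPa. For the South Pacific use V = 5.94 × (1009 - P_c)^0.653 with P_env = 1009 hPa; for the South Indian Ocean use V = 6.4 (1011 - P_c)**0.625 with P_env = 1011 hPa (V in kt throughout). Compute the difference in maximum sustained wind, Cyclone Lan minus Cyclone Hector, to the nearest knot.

Cyclone Lan: ΔP = 68; V ≈ 5.94 × 68^0.653 ≈ 93.41 kt.
Cyclone Hector: ΔP = 86; V ≈ 6.4 × 86^0.625 ≈ 103.57 kt.
Difference ≈ 93.41 − 103.57 = -10.16 → -10 kt.

-10 kt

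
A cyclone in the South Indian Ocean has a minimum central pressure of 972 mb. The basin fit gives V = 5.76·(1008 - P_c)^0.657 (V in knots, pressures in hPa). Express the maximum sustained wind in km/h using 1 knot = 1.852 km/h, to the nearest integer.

112 km/h

ΔP = 1008 − 972 = 36 mb.
V ≈ 5.76 × 36^0.657 = 5.76 × 10.532 ≈ 60.662 kt.
60.662 × 1.852 ≈ 112.35 km/h → 112 km/h.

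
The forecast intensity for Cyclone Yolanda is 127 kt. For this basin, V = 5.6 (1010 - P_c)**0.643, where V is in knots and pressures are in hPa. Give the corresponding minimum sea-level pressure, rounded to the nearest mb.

ΔP = (V / 5.6)^(1/0.643) = (127/5.6)^1.555.
127/5.6 = 22.679; 22.679^1.555 ≈ 128.31 mb.
P_c = 1010 − 128.31 = 881.69 ≈ 882 mb.

882 mb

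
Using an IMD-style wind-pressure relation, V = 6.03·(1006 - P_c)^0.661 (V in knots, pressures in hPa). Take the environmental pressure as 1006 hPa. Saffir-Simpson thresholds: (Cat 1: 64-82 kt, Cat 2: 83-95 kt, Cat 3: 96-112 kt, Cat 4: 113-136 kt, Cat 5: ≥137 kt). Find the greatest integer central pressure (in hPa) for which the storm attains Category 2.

953 hPa

Category 2 begins at V = 83 kt.
Required ΔP = (83/6.03)^(1/0.661) = 13.765^1.513 ≈ 52.82 hPa.
P_c ≤ 1006 − 52.82 = 953.18, so the highest integer P_c is 953 hPa.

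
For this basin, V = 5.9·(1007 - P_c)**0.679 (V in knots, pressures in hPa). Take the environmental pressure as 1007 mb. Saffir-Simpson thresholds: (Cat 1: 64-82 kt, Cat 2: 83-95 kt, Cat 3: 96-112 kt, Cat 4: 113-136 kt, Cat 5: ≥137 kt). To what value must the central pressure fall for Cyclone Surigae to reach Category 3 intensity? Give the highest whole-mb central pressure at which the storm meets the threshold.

946 mb

Category 3 begins at V = 96 kt.
Required ΔP = (96/5.9)^(1/0.679) = 16.271^1.473 ≈ 60.83 mb.
P_c ≤ 1007 − 60.83 = 946.17, so the highest integer P_c is 946 mb.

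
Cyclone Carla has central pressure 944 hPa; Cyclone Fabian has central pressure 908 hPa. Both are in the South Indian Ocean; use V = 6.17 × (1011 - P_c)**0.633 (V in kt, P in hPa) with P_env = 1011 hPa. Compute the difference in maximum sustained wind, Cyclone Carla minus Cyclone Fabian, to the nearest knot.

Cyclone Carla: ΔP = 67; V ≈ 6.17 × 67^0.633 ≈ 88.35 kt.
Cyclone Fabian: ΔP = 103; V ≈ 6.17 × 103^0.633 ≈ 115.99 kt.
Difference ≈ 88.35 − 115.99 = -27.64 → -28 kt.

-28 kt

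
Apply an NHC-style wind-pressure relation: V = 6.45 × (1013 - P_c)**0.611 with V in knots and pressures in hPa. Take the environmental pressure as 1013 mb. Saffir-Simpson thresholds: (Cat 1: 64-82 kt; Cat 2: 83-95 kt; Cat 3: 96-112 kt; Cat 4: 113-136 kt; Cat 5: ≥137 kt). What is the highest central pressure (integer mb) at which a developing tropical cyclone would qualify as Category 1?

Category 1 begins at V = 64 kt.
Required ΔP = (64/6.45)^(1/0.611) = 9.922^1.637 ≈ 42.77 mb.
P_c ≤ 1013 − 42.77 = 970.23, so the highest integer P_c is 970 mb.

970 mb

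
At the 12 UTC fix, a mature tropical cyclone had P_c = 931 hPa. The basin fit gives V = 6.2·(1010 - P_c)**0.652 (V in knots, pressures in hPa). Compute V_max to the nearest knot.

107 kt

ΔP = 1010 − 931 = 79 hPa.
79^0.652 ≈ 17.268.
V ≈ 6.2 × 17.268 ≈ 107.1 kt.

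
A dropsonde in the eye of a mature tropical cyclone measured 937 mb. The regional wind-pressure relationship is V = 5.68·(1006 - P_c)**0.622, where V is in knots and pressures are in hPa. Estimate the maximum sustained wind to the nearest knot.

79 kt

ΔP = 1006 − 937 = 69 mb.
69^0.622 ≈ 13.924.
V ≈ 5.68 × 13.924 ≈ 79.1 kt.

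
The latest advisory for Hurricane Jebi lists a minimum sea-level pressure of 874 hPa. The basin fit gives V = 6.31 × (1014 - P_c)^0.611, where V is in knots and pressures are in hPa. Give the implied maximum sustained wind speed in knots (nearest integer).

ΔP = 1014 − 874 = 140 hPa.
140^0.611 ≈ 20.478.
V ≈ 6.31 × 20.478 ≈ 129.2 kt.

129 kt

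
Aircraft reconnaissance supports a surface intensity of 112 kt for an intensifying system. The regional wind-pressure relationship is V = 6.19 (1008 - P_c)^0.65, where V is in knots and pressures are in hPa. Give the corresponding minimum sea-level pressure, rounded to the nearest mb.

ΔP = (V / 6.19)^(1/0.65) = (112/6.19)^1.538.
112/6.19 = 18.094; 18.094^1.538 ≈ 86.03 mb.
P_c = 1008 − 86.03 = 921.97 ≈ 922 mb.

922 mb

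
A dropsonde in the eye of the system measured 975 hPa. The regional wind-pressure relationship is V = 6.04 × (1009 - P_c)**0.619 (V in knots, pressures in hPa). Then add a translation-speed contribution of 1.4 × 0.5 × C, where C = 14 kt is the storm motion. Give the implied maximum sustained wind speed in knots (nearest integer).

63 kt

ΔP = 1009 − 975 = 34 hPa.
34^0.619 ≈ 8.871.
V ≈ 6.04 × 8.871 ≈ 53.6 kt.
Translation term: 1.4 × 0.5 × 14 = 9.8 kt.
Corrected V ≈ 63.4 kt → 63 kt.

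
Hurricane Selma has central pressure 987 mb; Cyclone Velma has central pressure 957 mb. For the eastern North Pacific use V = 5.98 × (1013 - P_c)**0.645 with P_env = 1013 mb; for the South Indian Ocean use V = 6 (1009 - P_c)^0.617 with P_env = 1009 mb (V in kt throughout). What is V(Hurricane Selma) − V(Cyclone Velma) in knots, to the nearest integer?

Hurricane Selma: ΔP = 26; V ≈ 5.98 × 26^0.645 ≈ 48.91 kt.
Cyclone Velma: ΔP = 52; V ≈ 6 × 52^0.617 ≈ 68.70 kt.
Difference ≈ 48.91 − 68.70 = -19.79 → -20 kt.

-20 kt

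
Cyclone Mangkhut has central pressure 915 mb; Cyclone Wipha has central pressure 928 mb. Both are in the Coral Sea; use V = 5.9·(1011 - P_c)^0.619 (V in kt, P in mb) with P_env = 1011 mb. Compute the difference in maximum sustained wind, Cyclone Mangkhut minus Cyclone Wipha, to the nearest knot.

Cyclone Mangkhut: ΔP = 96; V ≈ 5.9 × 96^0.619 ≈ 99.51 kt.
Cyclone Wipha: ΔP = 83; V ≈ 5.9 × 83^0.619 ≈ 90.94 kt.
Difference ≈ 99.51 − 90.94 = 8.57 → 9 kt.

9 kt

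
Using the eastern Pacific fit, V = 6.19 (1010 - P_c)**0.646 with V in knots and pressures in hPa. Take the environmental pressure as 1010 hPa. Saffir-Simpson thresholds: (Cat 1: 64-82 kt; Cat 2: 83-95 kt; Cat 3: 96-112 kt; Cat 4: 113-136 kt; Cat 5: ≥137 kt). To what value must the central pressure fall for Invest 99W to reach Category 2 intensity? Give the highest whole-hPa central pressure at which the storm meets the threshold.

Category 2 begins at V = 83 kt.
Required ΔP = (83/6.19)^(1/0.646) = 13.409^1.548 ≈ 55.61 hPa.
P_c ≤ 1010 − 55.61 = 954.39, so the highest integer P_c is 954 hPa.

954 hPa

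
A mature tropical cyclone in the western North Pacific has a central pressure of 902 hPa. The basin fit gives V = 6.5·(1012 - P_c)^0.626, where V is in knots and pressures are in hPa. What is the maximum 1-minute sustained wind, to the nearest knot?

123 kt

ΔP = 1012 − 902 = 110 hPa.
110^0.626 ≈ 18.963.
V ≈ 6.5 × 18.963 ≈ 123.3 kt.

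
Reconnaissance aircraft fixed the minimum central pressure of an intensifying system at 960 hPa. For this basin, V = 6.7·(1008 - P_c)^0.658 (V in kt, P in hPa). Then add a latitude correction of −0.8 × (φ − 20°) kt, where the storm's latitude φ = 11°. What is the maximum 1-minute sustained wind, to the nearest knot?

ΔP = 1008 − 960 = 48 hPa.
48^0.658 ≈ 12.772.
V ≈ 6.7 × 12.772 ≈ 85.6 kt.
Latitude correction: −0.8 × (11 − 20) = 7.2 kt.
Corrected V ≈ 92.8 kt → 93 kt.

93 kt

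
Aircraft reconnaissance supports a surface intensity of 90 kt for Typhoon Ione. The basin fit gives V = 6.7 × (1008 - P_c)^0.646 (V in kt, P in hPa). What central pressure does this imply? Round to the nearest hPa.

ΔP = (V / 6.7)^(1/0.646) = (90/6.7)^1.548.
90/6.7 = 13.433; 13.433^1.548 ≈ 55.77 hPa.
P_c = 1008 − 55.77 = 952.23 ≈ 952 hPa.

952 hPa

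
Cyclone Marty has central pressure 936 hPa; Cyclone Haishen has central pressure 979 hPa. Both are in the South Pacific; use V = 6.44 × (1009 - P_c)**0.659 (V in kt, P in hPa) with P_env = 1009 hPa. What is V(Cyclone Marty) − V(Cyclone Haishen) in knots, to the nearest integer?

48 kt

Cyclone Marty: ΔP = 73; V ≈ 6.44 × 73^0.659 ≈ 108.85 kt.
Cyclone Haishen: ΔP = 30; V ≈ 6.44 × 30^0.659 ≈ 60.58 kt.
Difference ≈ 108.85 − 60.58 = 48.27 → 48 kt.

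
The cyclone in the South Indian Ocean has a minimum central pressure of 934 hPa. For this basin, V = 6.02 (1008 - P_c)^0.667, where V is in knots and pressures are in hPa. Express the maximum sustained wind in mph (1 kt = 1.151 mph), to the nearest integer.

ΔP = 1008 − 934 = 74 hPa.
V ≈ 6.02 × 74^0.667 = 6.02 × 17.651 ≈ 106.261 kt.
106.261 × 1.151 ≈ 122.31 mph → 122 mph.

122 mph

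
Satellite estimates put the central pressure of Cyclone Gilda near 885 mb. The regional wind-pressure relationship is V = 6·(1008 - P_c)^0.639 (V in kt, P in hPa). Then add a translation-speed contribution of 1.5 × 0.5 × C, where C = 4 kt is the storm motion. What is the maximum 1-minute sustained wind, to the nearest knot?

ΔP = 1008 − 885 = 123 mb.
123^0.639 ≈ 21.650.
V ≈ 6 × 21.650 ≈ 129.9 kt.
Translation term: 1.5 × 0.5 × 4 = 3 kt.
Corrected V ≈ 132.9 kt → 133 kt.

133 kt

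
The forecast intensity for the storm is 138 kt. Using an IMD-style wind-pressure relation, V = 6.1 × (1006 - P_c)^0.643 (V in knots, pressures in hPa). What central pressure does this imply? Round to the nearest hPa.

ΔP = (V / 6.1)^(1/0.643) = (138/6.1)^1.555.
138/6.1 = 22.623; 22.623^1.555 ≈ 127.82 hPa.
P_c = 1006 − 127.82 = 878.18 ≈ 878 hPa.

878 hPa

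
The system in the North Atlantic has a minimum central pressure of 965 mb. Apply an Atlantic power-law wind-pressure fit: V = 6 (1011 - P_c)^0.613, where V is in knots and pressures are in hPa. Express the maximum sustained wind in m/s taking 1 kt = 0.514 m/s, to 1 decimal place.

32.2 m/s

ΔP = 1011 − 965 = 46 mb.
V ≈ 6 × 46^0.613 = 6 × 10.454 ≈ 62.722 kt.
62.722 × 0.514 ≈ 32.24 m/s → 32.2 m/s.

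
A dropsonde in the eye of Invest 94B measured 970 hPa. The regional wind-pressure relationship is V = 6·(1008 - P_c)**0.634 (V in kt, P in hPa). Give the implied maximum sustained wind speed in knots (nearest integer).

ΔP = 1008 − 970 = 38 hPa.
38^0.634 ≈ 10.037.
V ≈ 6 × 10.037 ≈ 60.2 kt.

60 kt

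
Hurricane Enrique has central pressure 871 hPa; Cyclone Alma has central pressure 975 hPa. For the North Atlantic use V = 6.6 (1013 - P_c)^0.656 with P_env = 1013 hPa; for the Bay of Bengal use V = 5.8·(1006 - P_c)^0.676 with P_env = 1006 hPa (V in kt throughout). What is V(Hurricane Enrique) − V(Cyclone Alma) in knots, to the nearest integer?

Hurricane Enrique: ΔP = 142; V ≈ 6.6 × 142^0.656 ≈ 170.39 kt.
Cyclone Alma: ΔP = 31; V ≈ 5.8 × 31^0.676 ≈ 59.10 kt.
Difference ≈ 170.39 − 59.10 = 111.29 → 111 kt.

111 kt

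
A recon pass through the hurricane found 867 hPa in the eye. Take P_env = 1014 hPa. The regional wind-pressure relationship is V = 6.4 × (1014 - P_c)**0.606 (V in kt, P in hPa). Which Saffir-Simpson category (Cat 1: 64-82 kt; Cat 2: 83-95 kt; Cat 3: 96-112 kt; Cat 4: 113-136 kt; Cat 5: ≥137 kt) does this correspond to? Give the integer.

4

ΔP = 1014 − 867 = 147 hPa.
V ≈ 6.4 × 147^0.606 = 6.4 × 20.58 ≈ 132 kt.
132 kt falls in the Category 4 band.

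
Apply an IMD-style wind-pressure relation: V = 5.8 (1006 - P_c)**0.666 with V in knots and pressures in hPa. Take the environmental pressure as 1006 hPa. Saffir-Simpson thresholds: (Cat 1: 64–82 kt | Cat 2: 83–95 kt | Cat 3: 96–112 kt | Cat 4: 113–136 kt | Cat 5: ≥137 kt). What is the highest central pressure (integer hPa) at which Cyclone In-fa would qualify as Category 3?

938 hPa

Category 3 begins at V = 96 kt.
Required ΔP = (96/5.8)^(1/0.666) = 16.552^1.502 ≈ 67.62 hPa.
P_c ≤ 1006 − 67.62 = 938.38, so the highest integer P_c is 938 hPa.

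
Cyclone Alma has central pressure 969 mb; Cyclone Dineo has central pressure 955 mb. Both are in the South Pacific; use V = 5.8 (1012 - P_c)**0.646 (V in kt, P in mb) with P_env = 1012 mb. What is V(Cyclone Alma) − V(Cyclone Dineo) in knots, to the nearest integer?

Cyclone Alma: ΔP = 43; V ≈ 5.8 × 43^0.646 ≈ 65.86 kt.
Cyclone Dineo: ΔP = 57; V ≈ 5.8 × 57^0.646 ≈ 79.02 kt.
Difference ≈ 65.86 − 79.02 = -13.16 → -13 kt.

-13 kt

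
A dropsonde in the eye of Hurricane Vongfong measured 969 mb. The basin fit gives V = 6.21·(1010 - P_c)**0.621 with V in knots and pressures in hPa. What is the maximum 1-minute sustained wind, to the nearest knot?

62 kt

ΔP = 1010 − 969 = 41 mb.
41^0.621 ≈ 10.035.
V ≈ 6.21 × 10.035 ≈ 62.3 kt.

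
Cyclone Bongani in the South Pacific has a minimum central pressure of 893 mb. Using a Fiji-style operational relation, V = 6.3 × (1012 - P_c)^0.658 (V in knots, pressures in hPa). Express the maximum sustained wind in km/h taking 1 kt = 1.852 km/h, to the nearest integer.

ΔP = 1012 − 893 = 119 mb.
V ≈ 6.3 × 119^0.658 = 6.3 × 23.212 ≈ 146.235 kt.
146.235 × 1.852 ≈ 270.83 km/h → 271 km/h.

271 km/h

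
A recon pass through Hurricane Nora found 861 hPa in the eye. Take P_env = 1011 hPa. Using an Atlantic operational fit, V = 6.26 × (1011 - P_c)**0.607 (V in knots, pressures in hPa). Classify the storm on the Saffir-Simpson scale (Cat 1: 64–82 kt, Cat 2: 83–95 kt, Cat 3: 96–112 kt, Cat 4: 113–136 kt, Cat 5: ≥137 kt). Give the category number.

ΔP = 1011 − 861 = 150 hPa.
V ≈ 6.26 × 150^0.607 = 6.26 × 20.94 ≈ 131 kt.
131 kt falls in the Category 4 band.

4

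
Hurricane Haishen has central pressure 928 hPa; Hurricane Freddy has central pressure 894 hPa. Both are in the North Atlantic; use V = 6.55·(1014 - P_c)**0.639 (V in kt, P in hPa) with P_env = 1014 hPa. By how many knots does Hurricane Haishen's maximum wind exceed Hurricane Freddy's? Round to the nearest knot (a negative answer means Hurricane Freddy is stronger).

-27 kt

Hurricane Haishen: ΔP = 86; V ≈ 6.55 × 86^0.639 ≈ 112.82 kt.
Hurricane Freddy: ΔP = 120; V ≈ 6.55 × 120^0.639 ≈ 139.58 kt.
Difference ≈ 112.82 − 139.58 = -26.76 → -27 kt.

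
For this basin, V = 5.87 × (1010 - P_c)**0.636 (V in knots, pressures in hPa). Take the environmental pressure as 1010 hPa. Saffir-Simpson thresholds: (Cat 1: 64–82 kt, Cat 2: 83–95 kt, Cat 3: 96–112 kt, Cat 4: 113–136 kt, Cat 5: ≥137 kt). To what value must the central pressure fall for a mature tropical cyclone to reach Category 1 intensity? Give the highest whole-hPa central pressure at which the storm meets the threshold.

Category 1 begins at V = 64 kt.
Required ΔP = (64/5.87)^(1/0.636) = 10.903^1.572 ≈ 42.79 hPa.
P_c ≤ 1010 − 42.79 = 967.21, so the highest integer P_c is 967 hPa.

967 hPa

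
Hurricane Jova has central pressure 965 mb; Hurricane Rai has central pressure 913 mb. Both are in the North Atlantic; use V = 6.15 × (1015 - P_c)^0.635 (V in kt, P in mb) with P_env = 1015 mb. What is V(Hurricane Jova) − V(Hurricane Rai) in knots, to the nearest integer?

-42 kt

Hurricane Jova: ΔP = 50; V ≈ 6.15 × 50^0.635 ≈ 73.74 kt.
Hurricane Rai: ΔP = 102; V ≈ 6.15 × 102^0.635 ≈ 115.97 kt.
Difference ≈ 73.74 − 115.97 = -42.23 → -42 kt.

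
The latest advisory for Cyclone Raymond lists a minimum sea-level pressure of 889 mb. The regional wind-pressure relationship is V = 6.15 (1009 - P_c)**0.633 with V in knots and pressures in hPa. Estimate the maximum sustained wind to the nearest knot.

127 kt

ΔP = 1009 − 889 = 120 mb.
120^0.633 ≈ 20.707.
V ≈ 6.15 × 20.707 ≈ 127.3 kt.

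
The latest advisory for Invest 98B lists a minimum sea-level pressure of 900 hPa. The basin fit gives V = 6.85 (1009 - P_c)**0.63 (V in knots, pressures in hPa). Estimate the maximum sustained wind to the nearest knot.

ΔP = 1009 − 900 = 109 hPa.
109^0.63 ≈ 19.212.
V ≈ 6.85 × 19.212 ≈ 131.6 kt.

132 kt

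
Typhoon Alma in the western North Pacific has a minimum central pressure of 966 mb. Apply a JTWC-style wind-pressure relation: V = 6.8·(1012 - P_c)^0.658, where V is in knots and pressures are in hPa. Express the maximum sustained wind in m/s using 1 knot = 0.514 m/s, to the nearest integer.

43 m/s

ΔP = 1012 − 966 = 46 mb.
V ≈ 6.8 × 46^0.658 = 6.8 × 12.419 ≈ 84.451 kt.
84.451 × 0.514 ≈ 43.41 m/s → 43 m/s.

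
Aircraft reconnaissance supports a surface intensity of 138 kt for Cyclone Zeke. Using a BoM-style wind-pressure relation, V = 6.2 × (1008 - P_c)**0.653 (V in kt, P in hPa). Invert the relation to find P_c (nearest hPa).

ΔP = (V / 6.2)^(1/0.653) = (138/6.2)^1.531.
138/6.2 = 22.258; 22.258^1.531 ≈ 115.75 hPa.
P_c = 1008 − 115.75 = 892.25 ≈ 892 hPa.

892 hPa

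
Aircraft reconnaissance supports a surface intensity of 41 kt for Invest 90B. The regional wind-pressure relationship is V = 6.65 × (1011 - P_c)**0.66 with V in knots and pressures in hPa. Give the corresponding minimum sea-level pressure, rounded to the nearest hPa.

ΔP = (V / 6.65)^(1/0.66) = (41/6.65)^1.515.
41/6.65 = 6.165; 6.165^1.515 ≈ 15.74 hPa.
P_c = 1011 − 15.74 = 995.26 ≈ 995 hPa.

995 hPa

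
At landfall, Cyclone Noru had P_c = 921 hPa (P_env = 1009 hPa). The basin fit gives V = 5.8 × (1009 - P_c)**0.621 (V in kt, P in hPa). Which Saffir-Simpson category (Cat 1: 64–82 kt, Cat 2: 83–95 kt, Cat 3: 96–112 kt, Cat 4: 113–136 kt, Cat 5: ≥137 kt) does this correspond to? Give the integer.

2

ΔP = 1009 − 921 = 88 hPa.
V ≈ 5.8 × 88^0.621 = 5.8 × 16.13 ≈ 94 kt.
94 kt falls in the Category 2 band.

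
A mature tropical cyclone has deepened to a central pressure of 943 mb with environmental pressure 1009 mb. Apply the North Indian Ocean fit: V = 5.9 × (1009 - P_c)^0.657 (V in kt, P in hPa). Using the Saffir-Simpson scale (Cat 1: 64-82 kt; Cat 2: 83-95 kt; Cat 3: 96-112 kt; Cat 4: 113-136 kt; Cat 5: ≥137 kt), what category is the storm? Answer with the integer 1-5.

ΔP = 1009 − 943 = 66 mb.
V ≈ 5.9 × 66^0.657 = 5.9 × 15.68 ≈ 93 kt.
93 kt falls in the Category 2 band.

2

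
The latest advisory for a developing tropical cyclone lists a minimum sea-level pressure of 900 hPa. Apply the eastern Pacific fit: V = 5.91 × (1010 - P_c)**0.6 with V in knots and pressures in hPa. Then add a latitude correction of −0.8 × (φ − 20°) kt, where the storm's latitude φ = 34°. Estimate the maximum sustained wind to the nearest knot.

88 kt

ΔP = 1010 − 900 = 110 hPa.
110^0.6 ≈ 16.782.
V ≈ 5.91 × 16.782 ≈ 99.2 kt.
Latitude correction: −0.8 × (34 − 20) = -11.2 kt.
Corrected V ≈ 88 kt → 88 kt.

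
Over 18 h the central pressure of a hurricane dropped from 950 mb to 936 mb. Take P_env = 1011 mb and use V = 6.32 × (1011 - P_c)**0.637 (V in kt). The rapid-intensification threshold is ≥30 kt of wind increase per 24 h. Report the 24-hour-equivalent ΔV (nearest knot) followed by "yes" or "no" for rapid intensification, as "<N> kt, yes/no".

V₁: ΔP = 61, V ≈ 6.32 × 61^0.637 ≈ 86.69 kt.
V₂: ΔP = 75, V ≈ 6.32 × 75^0.637 ≈ 98.89 kt.
ΔV over 18 h = 12.20 kt → 24 h equivalent = 12.20 × 24/18 ≈ 16.27 kt.
16 kt < 30 kt ⇒ not rapid intensification.

16 kt, no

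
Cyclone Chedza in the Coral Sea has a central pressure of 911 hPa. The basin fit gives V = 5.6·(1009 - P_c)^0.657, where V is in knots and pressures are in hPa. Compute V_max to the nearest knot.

114 kt

ΔP = 1009 − 911 = 98 hPa.
98^0.657 ≈ 20.335.
V ≈ 5.6 × 20.335 ≈ 113.9 kt.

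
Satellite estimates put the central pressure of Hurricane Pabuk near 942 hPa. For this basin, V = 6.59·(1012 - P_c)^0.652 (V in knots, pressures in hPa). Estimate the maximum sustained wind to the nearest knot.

105 kt

ΔP = 1012 − 942 = 70 hPa.
70^0.652 ≈ 15.959.
V ≈ 6.59 × 15.959 ≈ 105.2 kt.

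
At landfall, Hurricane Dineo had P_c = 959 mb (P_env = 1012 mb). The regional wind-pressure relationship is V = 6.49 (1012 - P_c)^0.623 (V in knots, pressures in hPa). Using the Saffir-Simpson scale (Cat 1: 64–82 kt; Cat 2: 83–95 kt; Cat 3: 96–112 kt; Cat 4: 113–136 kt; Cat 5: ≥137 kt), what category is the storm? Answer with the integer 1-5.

1

ΔP = 1012 − 959 = 53 mb.
V ≈ 6.49 × 53^0.623 = 6.49 × 11.86 ≈ 77 kt.
77 kt falls in the Category 1 band.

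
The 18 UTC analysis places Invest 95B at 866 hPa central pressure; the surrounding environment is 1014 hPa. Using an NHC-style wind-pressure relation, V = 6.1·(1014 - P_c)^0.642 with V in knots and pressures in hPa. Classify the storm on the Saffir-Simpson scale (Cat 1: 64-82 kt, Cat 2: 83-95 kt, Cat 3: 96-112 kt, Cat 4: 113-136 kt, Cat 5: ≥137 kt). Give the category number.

ΔP = 1014 − 866 = 148 hPa.
V ≈ 6.1 × 148^0.642 = 6.1 × 24.73 ≈ 151 kt.
151 kt falls in the Category 5 band.

5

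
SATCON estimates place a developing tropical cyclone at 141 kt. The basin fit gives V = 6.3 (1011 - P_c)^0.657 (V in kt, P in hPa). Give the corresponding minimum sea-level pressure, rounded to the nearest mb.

ΔP = (V / 6.3)^(1/0.657) = (141/6.3)^1.522.
141/6.3 = 22.381; 22.381^1.522 ≈ 113.40 mb.
P_c = 1011 − 113.40 = 897.60 ≈ 898 mb.

898 mb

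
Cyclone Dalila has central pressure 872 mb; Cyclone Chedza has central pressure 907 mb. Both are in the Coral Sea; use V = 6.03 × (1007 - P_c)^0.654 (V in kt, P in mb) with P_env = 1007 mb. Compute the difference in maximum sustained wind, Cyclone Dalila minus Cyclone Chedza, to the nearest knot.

Cyclone Dalila: ΔP = 135; V ≈ 6.03 × 135^0.654 ≈ 149.13 kt.
Cyclone Chedza: ΔP = 100; V ≈ 6.03 × 100^0.654 ≈ 122.55 kt.
Difference ≈ 149.13 − 122.55 = 26.58 → 27 kt.

27 kt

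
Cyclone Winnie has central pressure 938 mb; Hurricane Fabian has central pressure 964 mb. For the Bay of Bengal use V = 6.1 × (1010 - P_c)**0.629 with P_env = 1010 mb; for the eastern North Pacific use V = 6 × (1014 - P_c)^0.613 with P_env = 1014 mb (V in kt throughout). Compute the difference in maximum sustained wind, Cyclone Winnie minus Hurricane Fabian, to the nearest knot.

Cyclone Winnie: ΔP = 72; V ≈ 6.1 × 72^0.629 ≈ 89.87 kt.
Hurricane Fabian: ΔP = 50; V ≈ 6 × 50^0.613 ≈ 66.01 kt.
Difference ≈ 89.87 − 66.01 = 23.86 → 24 kt.

24 kt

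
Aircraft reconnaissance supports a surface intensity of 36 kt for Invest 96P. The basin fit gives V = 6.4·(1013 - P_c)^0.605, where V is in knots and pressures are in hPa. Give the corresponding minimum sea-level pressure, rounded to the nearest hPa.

996 hPa

ΔP = (V / 6.4)^(1/0.605) = (36/6.4)^1.653.
36/6.4 = 5.625; 5.625^1.653 ≈ 17.37 hPa.
P_c = 1013 − 17.37 = 995.63 ≈ 996 hPa.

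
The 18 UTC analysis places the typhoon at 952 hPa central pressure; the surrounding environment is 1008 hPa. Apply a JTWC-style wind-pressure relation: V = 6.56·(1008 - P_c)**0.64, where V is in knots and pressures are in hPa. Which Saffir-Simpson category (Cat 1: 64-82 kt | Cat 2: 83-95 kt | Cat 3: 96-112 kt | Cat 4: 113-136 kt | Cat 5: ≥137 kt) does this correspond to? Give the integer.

ΔP = 1008 − 952 = 56 hPa.
V ≈ 6.56 × 56^0.64 = 6.56 × 13.15 ≈ 86 kt.
86 kt falls in the Category 2 band.

2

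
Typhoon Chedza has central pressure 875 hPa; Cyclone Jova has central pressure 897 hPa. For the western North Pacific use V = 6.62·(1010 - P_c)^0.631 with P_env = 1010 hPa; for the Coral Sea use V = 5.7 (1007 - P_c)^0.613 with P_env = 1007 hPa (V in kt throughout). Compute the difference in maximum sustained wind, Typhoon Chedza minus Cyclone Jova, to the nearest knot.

Typhoon Chedza: ΔP = 135; V ≈ 6.62 × 135^0.631 ≈ 146.25 kt.
Cyclone Jova: ΔP = 110; V ≈ 5.7 × 110^0.613 ≈ 101.68 kt.
Difference ≈ 146.25 − 101.68 = 44.57 → 45 kt.

45 kt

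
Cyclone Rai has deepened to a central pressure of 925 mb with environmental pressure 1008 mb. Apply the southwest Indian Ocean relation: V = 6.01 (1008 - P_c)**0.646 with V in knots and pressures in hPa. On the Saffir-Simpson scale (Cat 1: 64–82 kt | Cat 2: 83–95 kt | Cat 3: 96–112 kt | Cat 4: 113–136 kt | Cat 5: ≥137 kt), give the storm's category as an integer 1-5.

3

ΔP = 1008 − 925 = 83 mb.
V ≈ 6.01 × 83^0.646 = 6.01 × 17.37 ≈ 104 kt.
104 kt falls in the Category 3 band.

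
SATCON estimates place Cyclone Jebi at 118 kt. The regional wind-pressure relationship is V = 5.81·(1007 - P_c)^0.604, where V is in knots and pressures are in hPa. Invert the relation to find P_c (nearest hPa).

ΔP = (V / 5.81)^(1/0.604) = (118/5.81)^1.656.
118/5.81 = 20.310; 20.310^1.656 ≈ 146.24 hPa.
P_c = 1007 − 146.24 = 860.76 ≈ 861 hPa.

861 hPa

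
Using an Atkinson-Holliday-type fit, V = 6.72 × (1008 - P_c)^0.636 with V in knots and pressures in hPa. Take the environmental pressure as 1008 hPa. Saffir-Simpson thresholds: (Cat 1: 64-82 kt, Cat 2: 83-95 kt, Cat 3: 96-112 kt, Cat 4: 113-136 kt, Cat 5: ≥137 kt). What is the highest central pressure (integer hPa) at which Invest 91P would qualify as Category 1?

973 hPa

Category 1 begins at V = 64 kt.
Required ΔP = (64/6.72)^(1/0.636) = 9.524^1.572 ≈ 34.59 hPa.
P_c ≤ 1008 − 34.59 = 973.41, so the highest integer P_c is 973 hPa.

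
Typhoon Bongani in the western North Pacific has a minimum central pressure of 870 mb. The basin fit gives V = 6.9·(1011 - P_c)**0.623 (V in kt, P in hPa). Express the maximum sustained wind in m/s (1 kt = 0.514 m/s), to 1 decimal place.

77.4 m/s

ΔP = 1011 − 870 = 141 mb.
V ≈ 6.9 × 141^0.623 = 6.9 × 21.825 ≈ 150.596 kt.
150.596 × 0.514 ≈ 77.41 m/s → 77.4 m/s.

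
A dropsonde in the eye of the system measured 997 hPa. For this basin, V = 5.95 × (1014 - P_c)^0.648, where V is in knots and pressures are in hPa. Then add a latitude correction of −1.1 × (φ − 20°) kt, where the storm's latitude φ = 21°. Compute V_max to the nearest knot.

ΔP = 1014 − 997 = 17 hPa.
17^0.648 ≈ 6.271.
V ≈ 5.95 × 6.271 ≈ 37.3 kt.
Latitude correction: −1.1 × (21 − 20) = -1.1 kt.
Corrected V ≈ 36.2 kt → 36 kt.

36 kt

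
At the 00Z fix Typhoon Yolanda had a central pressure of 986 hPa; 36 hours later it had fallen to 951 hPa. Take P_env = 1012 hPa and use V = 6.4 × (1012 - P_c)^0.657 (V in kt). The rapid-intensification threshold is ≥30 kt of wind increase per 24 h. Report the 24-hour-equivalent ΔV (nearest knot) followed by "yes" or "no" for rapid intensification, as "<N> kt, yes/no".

27 kt, no

V₁: ΔP = 26, V ≈ 6.4 × 26^0.657 ≈ 54.43 kt.
V₂: ΔP = 61, V ≈ 6.4 × 61^0.657 ≈ 95.31 kt.
ΔV over 36 h = 40.88 kt → 24 h equivalent = 40.88 × 24/36 ≈ 27.25 kt.
27 kt < 30 kt ⇒ not rapid intensification.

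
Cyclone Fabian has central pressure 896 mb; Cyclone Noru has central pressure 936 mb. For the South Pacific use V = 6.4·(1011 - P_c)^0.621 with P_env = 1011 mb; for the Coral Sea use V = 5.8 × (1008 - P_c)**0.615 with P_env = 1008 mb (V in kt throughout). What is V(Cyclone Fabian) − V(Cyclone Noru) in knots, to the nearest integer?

41 kt

Cyclone Fabian: ΔP = 115; V ≈ 6.4 × 115^0.621 ≈ 121.86 kt.
Cyclone Noru: ΔP = 72; V ≈ 5.8 × 72^0.615 ≈ 80.48 kt.
Difference ≈ 121.86 − 80.48 = 41.38 → 41 kt.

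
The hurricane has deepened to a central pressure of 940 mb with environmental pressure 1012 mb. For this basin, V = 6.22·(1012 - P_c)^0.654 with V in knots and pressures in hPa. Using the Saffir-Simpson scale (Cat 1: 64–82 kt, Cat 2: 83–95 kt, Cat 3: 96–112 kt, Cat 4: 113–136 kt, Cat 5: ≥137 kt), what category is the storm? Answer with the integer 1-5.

ΔP = 1012 − 940 = 72 mb.
V ≈ 6.22 × 72^0.654 = 6.22 × 16.39 ≈ 102 kt.
102 kt falls in the Category 3 band.

3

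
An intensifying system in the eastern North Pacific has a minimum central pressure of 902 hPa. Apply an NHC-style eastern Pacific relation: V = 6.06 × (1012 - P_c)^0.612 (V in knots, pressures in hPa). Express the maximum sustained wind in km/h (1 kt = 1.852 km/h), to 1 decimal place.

199.3 km/h

ΔP = 1012 − 902 = 110 hPa.
V ≈ 6.06 × 110^0.612 = 6.06 × 17.755 ≈ 107.598 kt.
107.598 × 1.852 ≈ 199.27 km/h → 199.3 km/h.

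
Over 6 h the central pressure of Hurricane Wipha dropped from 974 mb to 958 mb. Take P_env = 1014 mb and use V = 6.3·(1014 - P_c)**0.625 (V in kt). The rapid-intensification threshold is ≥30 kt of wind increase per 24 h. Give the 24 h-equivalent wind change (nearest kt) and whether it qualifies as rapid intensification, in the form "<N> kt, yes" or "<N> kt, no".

V₁: ΔP = 40, V ≈ 6.3 × 40^0.625 ≈ 63.19 kt.
V₂: ΔP = 56, V ≈ 6.3 × 56^0.625 ≈ 77.98 kt.
ΔV over 6 h = 14.79 kt → 24 h equivalent = 14.79 × 24/6 ≈ 59.16 kt.
59 kt ≥ 30 kt ⇒ rapid intensification.

59 kt, yes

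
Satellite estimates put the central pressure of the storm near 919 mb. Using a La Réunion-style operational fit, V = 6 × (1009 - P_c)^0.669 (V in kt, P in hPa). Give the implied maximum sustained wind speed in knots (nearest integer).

122 kt

ΔP = 1009 − 919 = 90 mb.
90^0.669 ≈ 20.295.
V ≈ 6 × 20.295 ≈ 121.8 kt.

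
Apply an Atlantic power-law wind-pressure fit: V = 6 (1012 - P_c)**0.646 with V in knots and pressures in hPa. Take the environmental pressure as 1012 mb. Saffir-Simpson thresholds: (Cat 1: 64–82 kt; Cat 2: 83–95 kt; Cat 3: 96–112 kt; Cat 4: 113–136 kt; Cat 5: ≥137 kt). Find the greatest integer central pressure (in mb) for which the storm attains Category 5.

Category 5 begins at V = 137 kt.
Required ΔP = (137/6)^(1/0.646) = 22.833^1.548 ≈ 126.78 mb.
P_c ≤ 1012 − 126.78 = 885.22, so the highest integer P_c is 885 mb.

885 mb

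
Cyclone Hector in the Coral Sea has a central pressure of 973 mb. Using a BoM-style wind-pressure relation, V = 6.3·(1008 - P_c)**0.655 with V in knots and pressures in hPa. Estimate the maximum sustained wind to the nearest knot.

65 kt

ΔP = 1008 − 973 = 35 mb.
35^0.655 ≈ 10.265.
V ≈ 6.3 × 10.265 ≈ 64.7 kt.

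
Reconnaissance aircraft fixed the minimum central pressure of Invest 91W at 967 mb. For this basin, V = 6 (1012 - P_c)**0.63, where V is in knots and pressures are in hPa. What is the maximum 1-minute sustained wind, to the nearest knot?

66 kt

ΔP = 1012 − 967 = 45 mb.
45^0.63 ≈ 11.003.
V ≈ 6 × 11.003 ≈ 66.0 kt.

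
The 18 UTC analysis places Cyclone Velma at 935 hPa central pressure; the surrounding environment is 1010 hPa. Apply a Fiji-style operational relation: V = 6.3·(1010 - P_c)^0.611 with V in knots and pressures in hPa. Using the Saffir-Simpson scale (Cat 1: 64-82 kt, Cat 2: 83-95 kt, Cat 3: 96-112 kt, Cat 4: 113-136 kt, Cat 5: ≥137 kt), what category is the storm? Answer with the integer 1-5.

ΔP = 1010 − 935 = 75 hPa.
V ≈ 6.3 × 75^0.611 = 6.3 × 13.98 ≈ 88 kt.
88 kt falls in the Category 2 band.

2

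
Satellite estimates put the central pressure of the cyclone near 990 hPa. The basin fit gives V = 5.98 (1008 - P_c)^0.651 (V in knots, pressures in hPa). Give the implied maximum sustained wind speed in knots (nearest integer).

39 kt

ΔP = 1008 − 990 = 18 hPa.
18^0.651 ≈ 6.564.
V ≈ 5.98 × 6.564 ≈ 39.3 kt.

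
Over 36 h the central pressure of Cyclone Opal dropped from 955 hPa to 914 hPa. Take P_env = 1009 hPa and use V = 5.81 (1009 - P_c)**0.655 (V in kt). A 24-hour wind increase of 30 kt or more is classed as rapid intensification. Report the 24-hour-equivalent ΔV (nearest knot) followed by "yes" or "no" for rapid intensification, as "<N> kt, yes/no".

V₁: ΔP = 54, V ≈ 5.81 × 54^0.655 ≈ 79.23 kt.
V₂: ΔP = 95, V ≈ 5.81 × 95^0.655 ≈ 114.71 kt.
ΔV over 36 h = 35.48 kt → 24 h equivalent = 35.48 × 24/36 ≈ 23.65 kt.
24 kt < 30 kt ⇒ not rapid intensification.

24 kt, no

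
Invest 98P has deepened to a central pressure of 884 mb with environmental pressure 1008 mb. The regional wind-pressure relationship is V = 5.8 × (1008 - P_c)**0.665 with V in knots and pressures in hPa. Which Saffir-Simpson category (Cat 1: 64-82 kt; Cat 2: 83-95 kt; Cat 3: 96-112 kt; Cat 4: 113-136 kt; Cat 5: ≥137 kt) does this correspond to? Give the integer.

5

ΔP = 1008 − 884 = 124 mb.
V ≈ 5.8 × 124^0.665 = 5.8 × 24.67 ≈ 143 kt.
143 kt falls in the Category 5 band.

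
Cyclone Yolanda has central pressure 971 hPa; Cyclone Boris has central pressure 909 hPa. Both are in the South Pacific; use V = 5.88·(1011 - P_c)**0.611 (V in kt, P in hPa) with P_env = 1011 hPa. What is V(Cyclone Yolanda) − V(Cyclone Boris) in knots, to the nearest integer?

-43 kt

Cyclone Yolanda: ΔP = 40; V ≈ 5.88 × 40^0.611 ≈ 56.01 kt.
Cyclone Boris: ΔP = 102; V ≈ 5.88 × 102^0.611 ≈ 99.23 kt.
Difference ≈ 56.01 − 99.23 = -43.22 → -43 kt.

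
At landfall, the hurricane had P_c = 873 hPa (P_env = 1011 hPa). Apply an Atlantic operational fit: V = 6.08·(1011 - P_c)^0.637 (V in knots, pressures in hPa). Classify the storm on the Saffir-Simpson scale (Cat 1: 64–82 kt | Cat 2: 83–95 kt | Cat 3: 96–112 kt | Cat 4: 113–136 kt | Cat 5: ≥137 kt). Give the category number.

ΔP = 1011 − 873 = 138 hPa.
V ≈ 6.08 × 138^0.637 = 6.08 × 23.07 ≈ 140 kt.
140 kt falls in the Category 5 band.

5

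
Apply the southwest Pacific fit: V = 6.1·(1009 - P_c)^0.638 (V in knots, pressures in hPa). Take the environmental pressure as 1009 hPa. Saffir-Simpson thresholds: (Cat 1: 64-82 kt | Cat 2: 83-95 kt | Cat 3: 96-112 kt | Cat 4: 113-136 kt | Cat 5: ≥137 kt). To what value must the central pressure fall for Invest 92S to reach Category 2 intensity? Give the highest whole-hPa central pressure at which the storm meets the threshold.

949 hPa

Category 2 begins at V = 83 kt.
Required ΔP = (83/6.1)^(1/0.638) = 13.607^1.567 ≈ 59.85 hPa.
P_c ≤ 1009 − 59.85 = 949.15, so the highest integer P_c is 949 hPa.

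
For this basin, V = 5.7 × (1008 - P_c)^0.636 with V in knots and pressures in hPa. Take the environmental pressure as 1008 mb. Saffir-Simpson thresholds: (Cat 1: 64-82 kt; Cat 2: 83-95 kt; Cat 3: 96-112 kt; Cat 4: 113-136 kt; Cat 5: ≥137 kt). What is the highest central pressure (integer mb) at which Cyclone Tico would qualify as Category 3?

Category 3 begins at V = 96 kt.
Required ΔP = (96/5.7)^(1/0.636) = 16.842^1.572 ≈ 84.78 mb.
P_c ≤ 1008 − 84.78 = 923.22, so the highest integer P_c is 923 mb.

923 mb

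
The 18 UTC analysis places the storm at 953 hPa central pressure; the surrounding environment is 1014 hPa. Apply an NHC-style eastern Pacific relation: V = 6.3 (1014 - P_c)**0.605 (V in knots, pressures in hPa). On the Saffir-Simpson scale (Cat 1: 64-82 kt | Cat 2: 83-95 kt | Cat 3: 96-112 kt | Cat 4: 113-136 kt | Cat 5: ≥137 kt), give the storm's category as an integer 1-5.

1

ΔP = 1014 − 953 = 61 hPa.
V ≈ 6.3 × 61^0.605 = 6.3 × 12.03 ≈ 76 kt.
76 kt falls in the Category 1 band.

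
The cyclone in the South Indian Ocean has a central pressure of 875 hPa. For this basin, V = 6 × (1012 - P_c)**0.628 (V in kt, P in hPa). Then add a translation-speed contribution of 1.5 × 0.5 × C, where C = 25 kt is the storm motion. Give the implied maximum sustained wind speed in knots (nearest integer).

151 kt

ΔP = 1012 − 875 = 137 hPa.
137^0.628 ≈ 21.972.
V ≈ 6 × 21.972 ≈ 131.8 kt.
Translation term: 1.5 × 0.5 × 25 = 18.75 kt.
Corrected V ≈ 150.55 kt → 151 kt.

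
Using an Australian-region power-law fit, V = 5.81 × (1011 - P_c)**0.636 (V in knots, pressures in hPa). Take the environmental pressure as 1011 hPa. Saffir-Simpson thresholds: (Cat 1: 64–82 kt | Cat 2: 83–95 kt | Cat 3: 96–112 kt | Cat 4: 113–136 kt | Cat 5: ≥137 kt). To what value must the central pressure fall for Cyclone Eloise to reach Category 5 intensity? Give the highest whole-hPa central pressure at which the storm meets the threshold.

Category 5 begins at V = 137 kt.
Required ΔP = (137/5.81)^(1/0.636) = 23.580^1.572 ≈ 143.91 hPa.
P_c ≤ 1011 − 143.91 = 867.09, so the highest integer P_c is 867 hPa.

867 hPa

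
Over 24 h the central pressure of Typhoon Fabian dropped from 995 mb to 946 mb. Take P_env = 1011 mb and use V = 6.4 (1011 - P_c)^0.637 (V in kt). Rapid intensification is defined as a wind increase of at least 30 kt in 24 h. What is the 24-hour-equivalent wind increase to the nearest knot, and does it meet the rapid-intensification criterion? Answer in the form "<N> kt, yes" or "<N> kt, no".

V₁: ΔP = 16, V ≈ 6.4 × 16^0.637 ≈ 37.43 kt.
V₂: ΔP = 65, V ≈ 6.4 × 65^0.637 ≈ 91.41 kt.
ΔV over 24 h = 53.98 kt → 24 h equivalent = 53.98 × 24/24 ≈ 53.98 kt.
54 kt ≥ 30 kt ⇒ rapid intensification.

54 kt, yes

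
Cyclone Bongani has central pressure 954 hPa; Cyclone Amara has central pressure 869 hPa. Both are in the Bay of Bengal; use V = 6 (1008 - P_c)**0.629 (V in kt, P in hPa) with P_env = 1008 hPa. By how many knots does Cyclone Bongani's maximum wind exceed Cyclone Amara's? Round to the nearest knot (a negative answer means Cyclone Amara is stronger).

Cyclone Bongani: ΔP = 54; V ≈ 6 × 54^0.629 ≈ 73.76 kt.
Cyclone Amara: ΔP = 139; V ≈ 6 × 139^0.629 ≈ 133.69 kt.
Difference ≈ 73.76 − 133.69 = -59.93 → -60 kt.

-60 kt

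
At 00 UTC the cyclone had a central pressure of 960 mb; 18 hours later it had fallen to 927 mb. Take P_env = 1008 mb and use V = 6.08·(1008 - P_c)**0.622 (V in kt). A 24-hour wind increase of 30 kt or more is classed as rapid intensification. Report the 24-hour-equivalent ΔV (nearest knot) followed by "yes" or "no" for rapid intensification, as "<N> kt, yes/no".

V₁: ΔP = 48, V ≈ 6.08 × 48^0.622 ≈ 67.55 kt.
V₂: ΔP = 81, V ≈ 6.08 × 81^0.622 ≈ 93.54 kt.
ΔV over 18 h = 25.99 kt → 24 h equivalent = 25.99 × 24/18 ≈ 34.65 kt.
35 kt ≥ 30 kt ⇒ rapid intensification.

35 kt, yes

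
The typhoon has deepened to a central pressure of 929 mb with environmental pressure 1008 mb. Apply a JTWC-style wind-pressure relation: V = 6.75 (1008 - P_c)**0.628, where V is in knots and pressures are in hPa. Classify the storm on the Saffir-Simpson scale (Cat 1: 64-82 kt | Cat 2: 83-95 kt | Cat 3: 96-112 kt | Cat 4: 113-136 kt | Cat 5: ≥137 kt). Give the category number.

ΔP = 1008 − 929 = 79 mb.
V ≈ 6.75 × 79^0.628 = 6.75 × 15.55 ≈ 105 kt.
105 kt falls in the Category 3 band.

3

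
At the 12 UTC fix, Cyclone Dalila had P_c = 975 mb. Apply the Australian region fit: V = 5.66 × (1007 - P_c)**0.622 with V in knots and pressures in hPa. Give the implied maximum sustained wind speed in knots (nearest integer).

49 kt

ΔP = 1007 − 975 = 32 mb.
32^0.622 ≈ 8.634.
V ≈ 5.66 × 8.634 ≈ 48.9 kt.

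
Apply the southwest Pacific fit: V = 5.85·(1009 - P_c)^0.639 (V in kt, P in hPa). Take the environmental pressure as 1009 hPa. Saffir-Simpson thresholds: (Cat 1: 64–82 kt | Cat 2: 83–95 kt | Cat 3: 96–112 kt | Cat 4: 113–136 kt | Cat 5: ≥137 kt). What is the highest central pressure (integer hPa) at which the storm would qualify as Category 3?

Category 3 begins at V = 96 kt.
Required ΔP = (96/5.85)^(1/0.639) = 16.410^1.565 ≈ 79.72 hPa.
P_c ≤ 1009 − 79.72 = 929.28, so the highest integer P_c is 929 hPa.

929 hPa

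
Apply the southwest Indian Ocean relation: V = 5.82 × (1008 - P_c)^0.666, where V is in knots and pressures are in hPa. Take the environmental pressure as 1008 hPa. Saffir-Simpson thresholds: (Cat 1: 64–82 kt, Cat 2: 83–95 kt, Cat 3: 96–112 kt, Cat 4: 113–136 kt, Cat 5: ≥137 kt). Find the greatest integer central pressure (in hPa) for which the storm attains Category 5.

Category 5 begins at V = 137 kt.
Required ΔP = (137/5.82)^(1/0.666) = 23.540^1.502 ≈ 114.75 hPa.
P_c ≤ 1008 − 114.75 = 893.25, so the highest integer P_c is 893 hPa.

893 hPa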